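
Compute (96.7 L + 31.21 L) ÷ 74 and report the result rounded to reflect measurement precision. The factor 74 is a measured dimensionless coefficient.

96.7 L + 31.21 L = 127.91 L; the sum is limited to 1 decimal place (4 s.f.).
Carrying full precision, 127.91 ÷ 74 = 1.72851351351… L; 74 has 2 s.f., so the result keeps min(4, 2) = 2 s.f.
Rounded to 2 significant figures: 1.7 L.

1.7 L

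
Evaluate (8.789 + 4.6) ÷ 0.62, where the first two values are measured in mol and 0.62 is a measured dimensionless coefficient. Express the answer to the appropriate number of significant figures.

22 mol

8.789 mol + 4.6 mol = 13.389 mol; the sum is limited to 1 decimal place (3 s.f.).
Carrying full precision, 13.389 ÷ 0.62 = 21.5951612903… mol; 0.62 has 2 s.f., so the result keeps min(3, 2) = 2 s.f.
Rounded to 2 significant figures: 22 mol.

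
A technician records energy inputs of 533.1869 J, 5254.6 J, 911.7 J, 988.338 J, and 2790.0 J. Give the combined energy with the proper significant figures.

1.04778 × 10^4 J

533.1869 J + 5254.6 J + 911.7 J + 988.338 J + 2790.0 J = 10477.8249 J.
Addition/subtraction keeps the fewest decimal places: 533.1869 → 4 decimal places, 5254.6 → 1 decimal place, 911.7 → 1 decimal place, 988.338 → 3 decimal places, 2790.0 → 1 decimal place; limit is 1.
Rounded to 1 decimal place: 1.04778 × 10^4 J.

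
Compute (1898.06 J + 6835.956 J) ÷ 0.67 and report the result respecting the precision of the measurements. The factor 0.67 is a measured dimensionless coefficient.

1898.06 J + 6835.956 J = 8734.016 J; the sum is limited to 2 decimal places (6 s.f.).
Carrying full precision, 8734.016 ÷ 0.67 = 13035.8447761… J; 0.67 has 2 s.f., so the result keeps min(6, 2) = 2 s.f.
Rounded to 2 significant figures: 1.3 × 10⁴ J.

1.3 × 10⁴ J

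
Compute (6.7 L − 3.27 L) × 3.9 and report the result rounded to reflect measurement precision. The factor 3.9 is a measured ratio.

13 L

6.7 L − 3.27 L = 3.43 L; the difference is limited to 1 decimal place (2 s.f.).
Carrying full precision, 3.43 × 3.9 = 13.377 L; 3.9 has 2 s.f., so the result keeps min(2, 2) = 2 s.f.
Rounded to 2 significant figures: 13 L.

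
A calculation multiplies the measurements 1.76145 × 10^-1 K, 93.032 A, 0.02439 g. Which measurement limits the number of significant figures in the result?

0.02439 g

1.76145 × 10^-1 K → 6 s.f.; 93.032 A → 5 s.f.; 0.02439 g → 4 s.f.
The fewest is 4 significant figures, from 0.02439 g.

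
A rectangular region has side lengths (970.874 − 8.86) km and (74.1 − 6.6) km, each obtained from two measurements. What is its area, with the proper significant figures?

970.874 − 8.86 = 962.014, limited to 2 d.p. → 5 s.f.; 74.1 − 6.6 = 67.5, limited to 1 d.p. → 3 s.f.
Carrying full precision, 962.014 × 67.5 = 64935.945; keep min(5, 3) = 3 s.f.
Rounded to 3 significant figures: 6.49 × 10^4 km².

6.49 × 10^4 km²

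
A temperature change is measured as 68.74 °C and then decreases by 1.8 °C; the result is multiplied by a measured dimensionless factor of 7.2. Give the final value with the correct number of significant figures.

4.8 × 10^2 °C

68.74 °C − 1.8 °C = 66.94 °C; the difference is limited to 1 decimal place (3 s.f.).
Carrying full precision, 66.94 × 7.2 = 481.968 °C; 7.2 has 2 s.f., so the result keeps min(3, 2) = 2 s.f.
Rounded to 2 significant figures: 4.8 × 10^2 °C.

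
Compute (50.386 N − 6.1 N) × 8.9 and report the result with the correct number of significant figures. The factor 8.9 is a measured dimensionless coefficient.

50.386 N − 6.1 N = 44.286 N; the difference is limited to 1 decimal place (3 s.f.).
Carrying full precision, 44.286 × 8.9 = 394.1454 N; 8.9 has 2 s.f., so the result keeps min(3, 2) = 2 s.f.
Rounded to 2 significant figures: 3.9 × 10^2 N.

3.9 × 10^2 N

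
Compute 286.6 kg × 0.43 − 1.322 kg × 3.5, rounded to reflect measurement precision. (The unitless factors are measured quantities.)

286.6 × 0.43 = 123.238 → 1.2 × 10² kg (2 s.f., last digit at the 10^1 place).
1.322 × 3.5 = 4.627 → 4.6 kg (2 s.f., last digit at the 10^-1 place).
Difference: 118.611 kg; keep the coarser place, 10^1.
Result: 1.2 × 10² kg.

1.2 × 10² kg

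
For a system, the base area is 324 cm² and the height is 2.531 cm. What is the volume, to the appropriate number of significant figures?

8.20 × 10^2 cm³

volume = 324 cm² × 2.531 cm = 820.044 cm³.
324 has 3 significant figures; 2.531 has 4.
Division/multiplication keeps the fewest: 3 significant figures.
Rounded: 8.20 × 10^2 cm³.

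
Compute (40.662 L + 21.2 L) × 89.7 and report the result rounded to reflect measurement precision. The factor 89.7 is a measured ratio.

40.662 L + 21.2 L = 61.862 L; the sum is limited to 1 decimal place (3 s.f.).
Carrying full precision, 61.862 × 89.7 = 5549.0214 L; 89.7 has 3 s.f., so the result keeps min(3, 3) = 3 s.f.
Rounded to 3 significant figures: 5.55 × 10^3 L.

5.55 × 10^3 L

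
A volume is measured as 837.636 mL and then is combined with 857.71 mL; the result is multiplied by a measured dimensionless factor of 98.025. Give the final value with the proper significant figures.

1.6619 × 10⁵ mL

837.636 mL + 857.71 mL = 1695.346 mL; the sum is limited to 2 decimal places (6 s.f.).
Carrying full precision, 1695.346 × 98.025 = 166186.29165 mL; 98.025 has 5 s.f., so the result keeps min(6, 5) = 5 s.f.
Rounded to 5 significant figures: 1.6619 × 10⁵ mL.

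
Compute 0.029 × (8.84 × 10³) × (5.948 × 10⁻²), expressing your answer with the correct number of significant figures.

15

0.029 × (8.84 × 10³) × (5.948 × 10⁻²) = 15.2482928
Multiplication/division keeps the fewest significant figures: 0.029 → 2 s.f., 8.84 × 10³ → 3 s.f., 5.948 × 10⁻² → 4 s.f.; limit is 2.
Rounded to 2 significant figures: 15.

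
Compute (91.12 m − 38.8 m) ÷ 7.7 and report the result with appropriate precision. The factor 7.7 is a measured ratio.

91.12 m − 38.8 m = 52.32 m; the difference is limited to 1 decimal place (3 s.f.).
Carrying full precision, 52.32 ÷ 7.7 = 6.79480519481… m; 7.7 has 2 s.f., so the result keeps min(3, 2) = 2 s.f.
Rounded to 2 significant figures: 6.8 m.

6.8 m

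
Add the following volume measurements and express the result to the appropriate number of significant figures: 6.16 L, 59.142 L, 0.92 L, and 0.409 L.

66.63 L

6.16 L + 59.142 L + 0.92 L + 0.409 L = 66.631 L.
Addition/subtraction keeps the fewest decimal places: 6.16 → 2 decimal places, 59.142 → 3 decimal places, 0.92 → 2 decimal places, 0.409 → 3 decimal places; limit is 2.
Rounded to 2 decimal places: 66.63 L.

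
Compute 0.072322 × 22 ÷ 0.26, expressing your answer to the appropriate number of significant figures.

6.1

0.072322 × 22 ÷ 0.26 = 6.11955384615…
Multiplication/division keeps the fewest significant figures: 0.072322 → 5 s.f., 22 → 2 s.f., 0.26 → 2 s.f.; limit is 2.
Rounded to 2 significant figures: 6.1.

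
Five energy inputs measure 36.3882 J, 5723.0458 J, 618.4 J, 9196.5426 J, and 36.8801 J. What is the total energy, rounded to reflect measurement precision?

15611.3 J

36.3882 J + 5723.0458 J + 618.4 J + 9196.5426 J + 36.8801 J = 15611.2567 J.
Addition/subtraction keeps the fewest decimal places: 36.3882 → 4 decimal places, 5723.0458 → 4 decimal places, 618.4 → 1 decimal place, 9196.5426 → 4 decimal places, 36.8801 → 4 decimal places; limit is 1.
Rounded to 1 decimal place: 15611.3 J.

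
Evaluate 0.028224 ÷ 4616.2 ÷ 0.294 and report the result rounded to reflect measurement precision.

2.08 × 10^-5

0.028224 ÷ 4616.2 ÷ 0.294 = 0.0000207963259824…
Multiplication/division keeps the fewest significant figures: 0.028224 → 5 s.f., 4616.2 → 5 s.f., 0.294 → 3 s.f.; limit is 3.
Rounded to 3 significant figures: 2.08 × 10^-5.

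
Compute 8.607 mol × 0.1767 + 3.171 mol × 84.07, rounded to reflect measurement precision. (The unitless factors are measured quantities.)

2.681 × 10^2 mol

8.607 × 0.1767 = 1.5208569 → 1.521 mol (4 s.f., last digit at the 10^-3 place).
3.171 × 84.07 = 266.58597 → 266.6 mol (4 s.f., last digit at the 10^-1 place).
Sum: 268.1068269 mol; keep the coarser place, 10^-1.
Result: 2.681 × 10^2 mol.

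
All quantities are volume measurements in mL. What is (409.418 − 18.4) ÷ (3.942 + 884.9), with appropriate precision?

0.4399

409.418 − 18.4 = 391.018, limited to 1 d.p. → 4 s.f.; 3.942 + 884.9 = 888.842, limited to 1 d.p. → 4 s.f.
Carrying full precision, 391.018 ÷ 888.842 = 0.439918455699…; keep min(4, 4) = 4 s.f.
Rounded to 4 significant figures: 0.4399.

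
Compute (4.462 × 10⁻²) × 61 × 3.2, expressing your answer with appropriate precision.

(4.462 × 10⁻²) × 61 × 3.2 = 8.709824
Multiplication/division keeps the fewest significant figures: 4.462 × 10⁻² → 4 s.f., 61 → 2 s.f., 3.2 → 2 s.f.; limit is 2.
Rounded to 2 significant figures: 8.7.

8.7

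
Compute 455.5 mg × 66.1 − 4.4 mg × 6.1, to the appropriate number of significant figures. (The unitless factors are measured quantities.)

455.5 × 66.1 = 30108.55 → 3.01 × 10^4 mg (3 s.f., last digit at the 10^2 place).
4.4 × 6.1 = 26.84 → 27 mg (2 s.f., last digit at the 10^0 place).
Difference: 30081.71 mg; keep the coarser place, 10^2.
Result: 3.01 × 10^4 mg.

3.01 × 10^4 mg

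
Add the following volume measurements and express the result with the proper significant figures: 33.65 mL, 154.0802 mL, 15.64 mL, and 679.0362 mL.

882.41 mL

33.65 mL + 154.0802 mL + 15.64 mL + 679.0362 mL = 882.4064 mL.
Addition/subtraction keeps the fewest decimal places: 33.65 → 2 decimal places, 154.0802 → 4 decimal places, 15.64 → 2 decimal places, 679.0362 → 4 decimal places; limit is 2.
Rounded to 2 decimal places: 882.41 mL.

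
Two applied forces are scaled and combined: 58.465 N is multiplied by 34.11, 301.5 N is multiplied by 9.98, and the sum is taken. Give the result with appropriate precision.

5.00 × 10^3 N

58.465 × 34.11 = 1994.24115 → 1994 N (4 s.f., last digit at the 10^0 place).
301.5 × 9.98 = 3008.97 → 3.01 × 10^3 N (3 s.f., last digit at the 10^1 place).
Sum: 5003.21115 N; keep the coarser place, 10^1.
Result: 5.00 × 10^3 N.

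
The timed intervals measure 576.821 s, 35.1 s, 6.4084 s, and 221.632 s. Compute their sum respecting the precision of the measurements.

8.400 × 10^2 s

576.821 s + 35.1 s + 6.4084 s + 221.632 s = 839.9614 s.
Addition/subtraction keeps the fewest decimal places: 576.821 → 3 decimal places, 35.1 → 1 decimal place, 6.4084 → 4 decimal places, 221.632 → 3 decimal places; limit is 1.
Rounded to 1 decimal place: 8.400 × 10^2 s.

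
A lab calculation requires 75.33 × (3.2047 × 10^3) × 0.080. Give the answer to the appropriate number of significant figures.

1.9 × 10^4

75.33 × (3.2047 × 10^3) × 0.080 = 19312.80408
Multiplication/division keeps the fewest significant figures: 75.33 → 4 s.f., 3.2047 × 10^3 → 5 s.f., 0.080 → 2 s.f.; limit is 2.
Rounded to 2 significant figures: 1.9 × 10^4.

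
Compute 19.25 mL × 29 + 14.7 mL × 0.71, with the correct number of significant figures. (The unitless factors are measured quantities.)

19.25 × 29 = 558.25 → 5.6 × 10^2 mL (2 s.f., last digit at the 10^1 place).
14.7 × 0.71 = 10.437 → 1.0 × 10^1 mL (2 s.f., last digit at the 10^0 place).
Sum: 568.687 mL; keep the coarser place, 10^1.
Result: 5.7 × 10^2 mL.

5.7 × 10^2 mL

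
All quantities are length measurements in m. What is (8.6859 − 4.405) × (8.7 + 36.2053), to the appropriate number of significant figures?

192 m²

8.6859 − 4.405 = 4.2809, limited to 3 d.p. → 4 s.f.; 8.7 + 36.2053 = 44.9053, limited to 1 d.p. → 3 s.f.
Carrying full precision, 4.2809 × 44.9053 = 192.23509877; keep min(4, 3) = 3 s.f.
Rounded to 3 significant figures: 192 m².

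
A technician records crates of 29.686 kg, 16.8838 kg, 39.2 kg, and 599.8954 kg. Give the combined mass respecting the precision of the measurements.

29.686 kg + 16.8838 kg + 39.2 kg + 599.8954 kg = 685.6652 kg.
Addition/subtraction keeps the fewest decimal places: 29.686 → 3 decimal places, 16.8838 → 4 decimal places, 39.2 → 1 decimal place, 599.8954 → 4 decimal places; limit is 1.
Rounded to 1 decimal place: 6.857 × 10^2 kg.

6.857 × 10^2 kg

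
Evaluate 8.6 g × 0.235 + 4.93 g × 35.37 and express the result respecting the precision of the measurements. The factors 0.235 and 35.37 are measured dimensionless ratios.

176 g

8.6 × 0.235 = 2.021 → 2.0 g (2 s.f., last digit at the 10^-1 place).
4.93 × 35.37 = 174.3741 → 174 g (3 s.f., last digit at the 10^0 place).
Sum: 176.3951 g; keep the coarser place, 10^0.
Result: 176 g.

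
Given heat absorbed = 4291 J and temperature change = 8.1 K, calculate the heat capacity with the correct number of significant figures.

heat capacity = 4291 J ÷ 8.1 K = 529.75308642… J/K.
4291 has 4 significant figures; 8.1 has 2.
Division/multiplication keeps the fewest: 2 significant figures.
Rounded: 5.3 × 10² J/K.

5.3 × 10² J/K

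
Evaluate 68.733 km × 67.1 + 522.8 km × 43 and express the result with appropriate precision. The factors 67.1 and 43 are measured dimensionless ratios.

2.7 × 10^4 km

68.733 × 67.1 = 4611.9843 → 4.61 × 10^3 km (3 s.f., last digit at the 10^1 place).
522.8 × 43 = 22480.4 → 2.2 × 10^4 km (2 s.f., last digit at the 10^3 place).
Sum: 27092.3843 km; keep the coarser place, 10^3.
Result: 2.7 × 10^4 km.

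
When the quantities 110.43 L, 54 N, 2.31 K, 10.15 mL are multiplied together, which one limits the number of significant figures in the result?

54 N

110.43 L → 5 s.f.; 54 N → 2 s.f.; 2.31 K → 3 s.f.; 10.15 mL → 4 s.f.
The fewest is 2 significant figures, from 54 N.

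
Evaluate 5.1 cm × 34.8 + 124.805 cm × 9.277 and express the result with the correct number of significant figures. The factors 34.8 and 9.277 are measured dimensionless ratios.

5.1 × 34.8 = 177.48 → 1.8 × 10^2 cm (2 s.f., last digit at the 10^1 place).
124.805 × 9.277 = 1157.815985 → 1158 cm (4 s.f., last digit at the 10^0 place).
Sum: 1335.295985 cm; keep the coarser place, 10^1.
Result: 1.34 × 10^3 cm.

1.34 × 10^3 cm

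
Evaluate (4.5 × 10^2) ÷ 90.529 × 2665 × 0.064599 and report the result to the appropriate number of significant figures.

8.6 × 10^2

(4.5 × 10^2) ÷ 90.529 × 2665 × 0.064599 = 855.751756343…
Multiplication/division keeps the fewest significant figures: 4.5 × 10^2 → 2 s.f., 90.529 → 5 s.f., 2665 → 4 s.f., 0.064599 → 5 s.f.; limit is 2.
Rounded to 2 significant figures: 8.6 × 10^2.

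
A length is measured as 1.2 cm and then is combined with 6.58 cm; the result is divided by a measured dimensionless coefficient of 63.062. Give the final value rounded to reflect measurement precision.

1.2 cm + 6.58 cm = 7.78 cm; the sum is limited to 1 decimal place (2 s.f.).
Carrying full precision, 7.78 ÷ 63.062 = 0.123370651105… cm; 63.062 has 5 s.f., so the result keeps min(2, 5) = 2 s.f.
Rounded to 2 significant figures: 0.12 cm.

0.12 cm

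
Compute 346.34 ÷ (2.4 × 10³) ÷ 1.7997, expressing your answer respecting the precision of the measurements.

346.34 ÷ (2.4 × 10³) ÷ 1.7997 = 0.0801846604064…
Multiplication/division keeps the fewest significant figures: 346.34 → 5 s.f., 2.4 × 10³ → 2 s.f., 1.7997 → 5 s.f.; limit is 2.
Rounded to 2 significant figures: 0.080.

0.080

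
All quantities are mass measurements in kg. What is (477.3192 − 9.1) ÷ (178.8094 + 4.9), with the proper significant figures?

2.549

477.3192 − 9.1 = 468.2192, limited to 1 d.p. → 4 s.f.; 178.8094 + 4.9 = 183.7094, limited to 1 d.p. → 4 s.f.
Carrying full precision, 468.2192 ÷ 183.7094 = 2.54869484087…; keep min(4, 4) = 4 s.f.
Rounded to 4 significant figures: 2.549.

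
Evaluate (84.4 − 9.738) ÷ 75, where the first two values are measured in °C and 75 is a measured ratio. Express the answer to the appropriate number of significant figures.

84.4 °C − 9.738 °C = 74.662 °C; the difference is limited to 1 decimal place (3 s.f.).
Carrying full precision, 74.662 ÷ 75 = 0.995493333333… °C; 75 has 2 s.f., so the result keeps min(3, 2) = 2 s.f.
Rounded to 2 significant figures: 1.0 °C.

1.0 °C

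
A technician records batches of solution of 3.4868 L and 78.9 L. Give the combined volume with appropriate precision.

82.4 L

3.4868 L + 78.9 L = 82.3868 L.
Addition/subtraction keeps the fewest decimal places: 3.4868 → 4 decimal places, 78.9 → 1 decimal place; limit is 1.
Rounded to 1 decimal place: 82.4 L.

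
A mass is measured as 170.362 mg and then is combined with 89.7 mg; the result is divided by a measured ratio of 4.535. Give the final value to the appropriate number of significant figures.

170.362 mg + 89.7 mg = 260.062 mg; the sum is limited to 1 decimal place (4 s.f.).
Carrying full precision, 260.062 ÷ 4.535 = 57.3455347299… mg; 4.535 has 4 s.f., so the result keeps min(4, 4) = 4 s.f.
Rounded to 4 significant figures: 57.35 mg.

57.35 mg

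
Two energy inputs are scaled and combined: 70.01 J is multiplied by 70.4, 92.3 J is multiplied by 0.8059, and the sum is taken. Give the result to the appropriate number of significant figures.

5.00 × 10^3 J

70.01 × 70.4 = 4928.704 → 4.93 × 10^3 J (3 s.f., last digit at the 10^1 place).
92.3 × 0.8059 = 74.38457 → 74.4 J (3 s.f., last digit at the 10^-1 place).
Sum: 5003.08857 J; keep the coarser place, 10^1.
Result: 5.00 × 10^3 J.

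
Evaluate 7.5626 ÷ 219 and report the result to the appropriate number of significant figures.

0.0345

7.5626 ÷ 219 = 0.0345324200913…
Multiplication/division keeps the fewest significant figures: 7.5626 → 5 s.f., 219 → 3 s.f.; limit is 3.
Rounded to 3 significant figures: 0.0345.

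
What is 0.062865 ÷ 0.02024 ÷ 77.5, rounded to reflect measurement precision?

0.062865 ÷ 0.02024 ÷ 77.5 = 0.0400771388499…
Multiplication/division keeps the fewest significant figures: 0.062865 → 5 s.f., 0.02024 → 4 s.f., 77.5 → 3 s.f.; limit is 3.
Rounded to 3 significant figures: 0.0401.

0.0401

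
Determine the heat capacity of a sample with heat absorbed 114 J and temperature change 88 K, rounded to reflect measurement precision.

heat capacity = 114 J ÷ 88 K = 1.29545454545… J/K.
114 has 3 significant figures; 88 has 2.
Division/multiplication keeps the fewest: 2 significant figures.
Rounded: 1.3 J/K.

1.3 J/K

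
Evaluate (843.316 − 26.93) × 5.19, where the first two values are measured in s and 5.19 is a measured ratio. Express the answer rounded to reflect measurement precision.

843.316 s − 26.93 s = 816.386 s; the difference is limited to 2 decimal places (5 s.f.).
Carrying full precision, 816.386 × 5.19 = 4237.04334 s; 5.19 has 3 s.f., so the result keeps min(5, 3) = 3 s.f.
Rounded to 3 significant figures: 4.24 × 10^3 s.

4.24 × 10^3 s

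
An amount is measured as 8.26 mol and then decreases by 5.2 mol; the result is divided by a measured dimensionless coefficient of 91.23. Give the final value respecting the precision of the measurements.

0.034 mol

8.26 mol − 5.2 mol = 3.06 mol; the difference is limited to 1 decimal place (2 s.f.).
Carrying full precision, 3.06 ÷ 91.23 = 0.0335415981585… mol; 91.23 has 4 s.f., so the result keeps min(2, 4) = 2 s.f.
Rounded to 2 significant figures: 0.034 mol.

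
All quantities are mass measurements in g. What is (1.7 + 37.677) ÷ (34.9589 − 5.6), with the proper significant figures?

1.7 + 37.677 = 39.377, limited to 1 d.p. → 3 s.f.; 34.9589 − 5.6 = 29.3589, limited to 1 d.p. → 3 s.f.
Carrying full precision, 39.377 ÷ 29.3589 = 1.34122872451…; keep min(3, 3) = 3 s.f.
Rounded to 3 significant figures: 1.34.

1.34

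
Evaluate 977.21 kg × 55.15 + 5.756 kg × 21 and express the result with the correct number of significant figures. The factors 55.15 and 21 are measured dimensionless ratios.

5.401 × 10⁴ kg

977.21 × 55.15 = 53893.1315 → 5.389 × 10⁴ kg (4 s.f., last digit at the 10^1 place).
5.756 × 21 = 120.876 → 1.2 × 10² kg (2 s.f., last digit at the 10^1 place).
Sum: 54014.0075 kg; keep the coarser place, 10^1.
Result: 5.401 × 10⁴ kg.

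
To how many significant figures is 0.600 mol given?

3

0.600: leading zeros are not significant; trailing zeros after a decimal point are significant.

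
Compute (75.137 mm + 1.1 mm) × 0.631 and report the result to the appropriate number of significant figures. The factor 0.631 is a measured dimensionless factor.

75.137 mm + 1.1 mm = 76.237 mm; the sum is limited to 1 decimal place (3 s.f.).
Carrying full precision, 76.237 × 0.631 = 48.105547 mm; 0.631 has 3 s.f., so the result keeps min(3, 3) = 3 s.f.
Rounded to 3 significant figures: 48.1 mm.

48.1 mm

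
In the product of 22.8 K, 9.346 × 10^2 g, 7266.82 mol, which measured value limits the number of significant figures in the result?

22.8 K → 3 s.f.; 9.346 × 10^2 g → 4 s.f.; 7266.82 mol → 6 s.f.
The fewest is 3 significant figures, from 22.8 K.

22.8 K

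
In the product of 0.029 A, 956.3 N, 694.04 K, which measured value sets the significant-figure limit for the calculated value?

0.029 A

0.029 A → 2 s.f.; 956.3 N → 4 s.f.; 694.04 K → 5 s.f.
The fewest is 2 significant figures, from 0.029 A.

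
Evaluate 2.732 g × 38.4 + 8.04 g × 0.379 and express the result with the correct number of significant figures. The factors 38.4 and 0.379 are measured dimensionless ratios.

108 g

2.732 × 38.4 = 104.9088 → 105 g (3 s.f., last digit at the 10^0 place).
8.04 × 0.379 = 3.04716 → 3.05 g (3 s.f., last digit at the 10^-2 place).
Sum: 107.95596 g; keep the coarser place, 10^0.
Result: 108 g.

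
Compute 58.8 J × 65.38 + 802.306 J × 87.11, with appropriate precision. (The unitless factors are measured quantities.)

58.8 × 65.38 = 3844.344 → 3.84 × 10^3 J (3 s.f., last digit at the 10^1 place).
802.306 × 87.11 = 69888.87566 → 6.989 × 10^4 J (4 s.f., last digit at the 10^1 place).
Sum: 73733.21966 J; keep the coarser place, 10^1.
Result: 7.373 × 10^4 J.

7.373 × 10^4 J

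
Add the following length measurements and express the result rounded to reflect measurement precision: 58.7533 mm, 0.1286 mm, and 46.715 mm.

58.7533 mm + 0.1286 mm + 46.715 mm = 105.5969 mm.
Addition/subtraction keeps the fewest decimal places: 58.7533 → 4 decimal places, 0.1286 → 4 decimal places, 46.715 → 3 decimal places; limit is 3.
Rounded to 3 decimal places: 105.597 mm.

105.597 mm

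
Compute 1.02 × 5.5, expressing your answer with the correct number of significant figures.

1.02 × 5.5 = 5.61
Multiplication/division keeps the fewest significant figures: 1.02 → 3 s.f., 5.5 → 2 s.f.; limit is 2.
Rounded to 2 significant figures: 5.6.

5.6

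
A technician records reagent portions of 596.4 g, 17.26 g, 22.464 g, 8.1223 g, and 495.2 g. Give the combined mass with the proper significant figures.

596.4 g + 17.26 g + 22.464 g + 8.1223 g + 495.2 g = 1139.4463 g.
Addition/subtraction keeps the fewest decimal places: 596.4 → 1 decimal place, 17.26 → 2 decimal places, 22.464 → 3 decimal places, 8.1223 → 4 decimal places, 495.2 → 1 decimal place; limit is 1.
Rounded to 1 decimal place: 1139.4 g.

1139.4 g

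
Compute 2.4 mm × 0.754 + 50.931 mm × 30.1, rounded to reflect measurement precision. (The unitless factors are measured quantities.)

2.4 × 0.754 = 1.8096 → 1.8 mm (2 s.f., last digit at the 10^-1 place).
50.931 × 30.1 = 1533.0231 → 1.53 × 10^3 mm (3 s.f., last digit at the 10^1 place).
Sum: 1534.8327 mm; keep the coarser place, 10^1.
Result: 1.53 × 10^3 mm.

1.53 × 10^3 mm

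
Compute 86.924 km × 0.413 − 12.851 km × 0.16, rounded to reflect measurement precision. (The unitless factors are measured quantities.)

86.924 × 0.413 = 35.899612 → 35.9 km (3 s.f., last digit at the 10^-1 place).
12.851 × 0.16 = 2.05616 → 2.1 km (2 s.f., last digit at the 10^-1 place).
Difference: 33.843452 km; keep the coarser place, 10^-1.
Result: 33.8 km.

33.8 km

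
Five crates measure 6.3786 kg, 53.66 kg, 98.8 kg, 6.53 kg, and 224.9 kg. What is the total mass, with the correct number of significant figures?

6.3786 kg + 53.66 kg + 98.8 kg + 6.53 kg + 224.9 kg = 390.2686 kg.
Addition/subtraction keeps the fewest decimal places: 6.3786 → 4 decimal places, 53.66 → 2 decimal places, 98.8 → 1 decimal place, 6.53 → 2 decimal places, 224.9 → 1 decimal place; limit is 1.
Rounded to 1 decimal place: 390.3 kg.

390.3 kg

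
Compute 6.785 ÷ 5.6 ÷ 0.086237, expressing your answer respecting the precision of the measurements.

6.785 ÷ 5.6 ÷ 0.086237 = 14.0497366891…
Multiplication/division keeps the fewest significant figures: 6.785 → 4 s.f., 5.6 → 2 s.f., 0.086237 → 5 s.f.; limit is 2.
Rounded to 2 significant figures: 14.

14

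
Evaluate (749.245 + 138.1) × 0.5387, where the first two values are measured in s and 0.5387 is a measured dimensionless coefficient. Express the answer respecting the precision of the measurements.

749.245 s + 138.1 s = 887.345 s; the sum is limited to 1 decimal place (4 s.f.).
Carrying full precision, 887.345 × 0.5387 = 478.0127515 s; 0.5387 has 4 s.f., so the result keeps min(4, 4) = 4 s.f.
Rounded to 4 significant figures: 478.0 s.

478.0 s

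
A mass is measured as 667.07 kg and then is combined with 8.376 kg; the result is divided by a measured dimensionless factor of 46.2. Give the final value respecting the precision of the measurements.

14.6 kg

667.07 kg + 8.376 kg = 675.446 kg; the sum is limited to 2 decimal places (5 s.f.).
Carrying full precision, 675.446 ÷ 46.2 = 14.62004329… kg; 46.2 has 3 s.f., so the result keeps min(5, 3) = 3 s.f.
Rounded to 3 significant figures: 14.6 kg.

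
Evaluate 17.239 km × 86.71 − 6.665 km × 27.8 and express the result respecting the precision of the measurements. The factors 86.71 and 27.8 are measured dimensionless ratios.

17.239 × 86.71 = 1494.79369 → 1495 km (4 s.f., last digit at the 10^0 place).
6.665 × 27.8 = 185.287 → 185 km (3 s.f., last digit at the 10^0 place).
Difference: 1309.50669 km; keep the coarser place, 10^0.
Result: 1.310 × 10^3 km.

1.310 × 10^3 km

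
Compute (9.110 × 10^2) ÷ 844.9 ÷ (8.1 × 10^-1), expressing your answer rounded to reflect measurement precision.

(9.110 × 10^2) ÷ 844.9 ÷ (8.1 × 10^-1) = 1.3311532229…
Multiplication/division keeps the fewest significant figures: 9.110 × 10^2 → 4 s.f., 844.9 → 4 s.f., 8.1 × 10^-1 → 2 s.f.; limit is 2.
Rounded to 2 significant figures: 1.3.

1.3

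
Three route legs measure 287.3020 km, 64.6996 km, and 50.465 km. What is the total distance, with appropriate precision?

287.3020 km + 64.6996 km + 50.465 km = 402.4666 km.
Addition/subtraction keeps the fewest decimal places: 287.3020 → 4 decimal places, 64.6996 → 4 decimal places, 50.465 → 3 decimal places; limit is 3.
Rounded to 3 decimal places: 402.467 km.

402.467 km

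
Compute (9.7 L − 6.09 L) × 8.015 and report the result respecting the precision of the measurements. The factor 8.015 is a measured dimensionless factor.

29 L

9.7 L − 6.09 L = 3.61 L; the difference is limited to 1 decimal place (2 s.f.).
Carrying full precision, 3.61 × 8.015 = 28.93415 L; 8.015 has 4 s.f., so the result keeps min(2, 4) = 2 s.f.
Rounded to 2 significant figures: 29 L.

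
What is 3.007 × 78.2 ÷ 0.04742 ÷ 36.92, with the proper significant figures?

1.34 × 10^2

3.007 × 78.2 ÷ 0.04742 ÷ 36.92 = 134.31265659…
Multiplication/division keeps the fewest significant figures: 3.007 → 4 s.f., 78.2 → 3 s.f., 0.04742 → 4 s.f., 36.92 → 4 s.f.; limit is 3.
Rounded to 3 significant figures: 1.34 × 10^2.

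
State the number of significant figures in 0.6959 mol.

0.6959: leading zeros are not significant.

4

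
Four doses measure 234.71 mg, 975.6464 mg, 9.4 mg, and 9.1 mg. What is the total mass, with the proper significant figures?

234.71 mg + 975.6464 mg + 9.4 mg + 9.1 mg = 1228.8564 mg.
Addition/subtraction keeps the fewest decimal places: 234.71 → 2 decimal places, 975.6464 → 4 decimal places, 9.4 → 1 decimal place, 9.1 → 1 decimal place; limit is 1.
Rounded to 1 decimal place: 1.2289 × 10³ mg.

1.2289 × 10³ mg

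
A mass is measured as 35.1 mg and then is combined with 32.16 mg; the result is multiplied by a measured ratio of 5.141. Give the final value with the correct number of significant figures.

35.1 mg + 32.16 mg = 67.26 mg; the sum is limited to 1 decimal place (3 s.f.).
Carrying full precision, 67.26 × 5.141 = 345.78366 mg; 5.141 has 4 s.f., so the result keeps min(3, 4) = 3 s.f.
Rounded to 3 significant figures: 346 mg.

346 mg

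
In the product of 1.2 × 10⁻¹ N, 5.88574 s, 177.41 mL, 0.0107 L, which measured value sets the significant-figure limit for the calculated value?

1.2 × 10⁻¹ N

1.2 × 10⁻¹ N → 2 s.f.; 5.88574 s → 6 s.f.; 177.41 mL → 5 s.f.; 0.0107 L → 3 s.f.
The fewest is 2 significant figures, from 1.2 × 10⁻¹ N.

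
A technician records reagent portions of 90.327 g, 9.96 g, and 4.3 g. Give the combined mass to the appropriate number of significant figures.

90.327 g + 9.96 g + 4.3 g = 104.587 g.
Addition/subtraction keeps the fewest decimal places: 90.327 → 3 decimal places, 9.96 → 2 decimal places, 4.3 → 1 decimal place; limit is 1.
Rounded to 1 decimal place: 104.6 g.

104.6 g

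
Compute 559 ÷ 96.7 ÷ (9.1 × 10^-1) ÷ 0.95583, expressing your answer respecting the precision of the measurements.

6.6

559 ÷ 96.7 ÷ (9.1 × 10^-1) ÷ 0.95583 = 6.64604510154…
Multiplication/division keeps the fewest significant figures: 559 → 3 s.f., 96.7 → 3 s.f., 9.1 × 10^-1 → 2 s.f., 0.95583 → 5 s.f.; limit is 2.
Rounded to 2 significant figures: 6.6.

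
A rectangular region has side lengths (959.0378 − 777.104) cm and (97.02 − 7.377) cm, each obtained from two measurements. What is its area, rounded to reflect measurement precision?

959.0378 − 777.104 = 181.9338, limited to 3 d.p. → 6 s.f.; 97.02 − 7.377 = 89.643, limited to 2 d.p. → 4 s.f.
Carrying full precision, 181.9338 × 89.643 = 16309.0916334; keep min(6, 4) = 4 s.f.
Rounded to 4 significant figures: 1.631 × 10⁴ cm².

1.631 × 10⁴ cm²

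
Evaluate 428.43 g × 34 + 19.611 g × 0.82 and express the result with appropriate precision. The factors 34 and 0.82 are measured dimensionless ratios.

1.5 × 10⁴ g

428.43 × 34 = 14566.62 → 1.5 × 10⁴ g (2 s.f., last digit at the 10^3 place).
19.611 × 0.82 = 16.08102 → 16 g (2 s.f., last digit at the 10^0 place).
Sum: 14582.70102 g; keep the coarser place, 10^3.
Result: 1.5 × 10⁴ g.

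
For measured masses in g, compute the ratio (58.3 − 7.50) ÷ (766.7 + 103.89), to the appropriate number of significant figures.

0.0584

58.3 − 7.50 = 50.80, limited to 1 d.p. → 3 s.f.; 766.7 + 103.89 = 870.59, limited to 1 d.p. → 4 s.f.
Carrying full precision, 50.80 ÷ 870.59 = 0.0583512330718…; keep min(3, 4) = 3 s.f.
Rounded to 3 significant figures: 0.0584.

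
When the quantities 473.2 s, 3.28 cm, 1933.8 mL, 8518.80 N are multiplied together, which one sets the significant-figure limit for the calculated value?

3.28 cm

473.2 s → 4 s.f.; 3.28 cm → 3 s.f.; 1933.8 mL → 5 s.f.; 8518.80 N → 6 s.f.
The fewest is 3 significant figures, from 3.28 cm.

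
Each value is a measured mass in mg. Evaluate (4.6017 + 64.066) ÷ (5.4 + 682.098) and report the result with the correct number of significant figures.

0.09988

4.6017 + 64.066 = 68.6677, limited to 3 d.p. → 5 s.f.; 5.4 + 682.098 = 687.498, limited to 1 d.p. → 4 s.f.
Carrying full precision, 68.6677 ÷ 687.498 = 0.0998805814708…; keep min(5, 4) = 4 s.f.
Rounded to 4 significant figures: 0.09988.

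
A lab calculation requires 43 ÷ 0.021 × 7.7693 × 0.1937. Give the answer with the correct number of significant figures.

3.1 × 10³

43 ÷ 0.021 × 7.7693 × 0.1937 = 3081.48936333…
Multiplication/division keeps the fewest significant figures: 43 → 2 s.f., 0.021 → 2 s.f., 7.7693 → 5 s.f., 0.1937 → 4 s.f.; limit is 2.
Rounded to 2 significant figures: 3.1 × 10³.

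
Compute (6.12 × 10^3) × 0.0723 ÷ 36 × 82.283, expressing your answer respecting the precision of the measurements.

(6.12 × 10^3) × 0.0723 ÷ 36 × 82.283 = 1011.340353
Multiplication/division keeps the fewest significant figures: 6.12 × 10^3 → 3 s.f., 0.0723 → 3 s.f., 36 → 2 s.f., 82.283 → 5 s.f.; limit is 2.
Rounded to 2 significant figures: 1.0 × 10^3.

1.0 × 10^3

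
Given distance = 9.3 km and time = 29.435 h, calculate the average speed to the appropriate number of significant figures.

0.32 km/h

average speed = 9.3 km ÷ 29.435 h = 0.315950399185… km/h.
9.3 has 2 significant figures; 29.435 has 5.
Division/multiplication keeps the fewest: 2 significant figures.
Rounded: 0.32 km/h.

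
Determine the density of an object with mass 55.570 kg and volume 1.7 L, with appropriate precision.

density = 55.570 kg ÷ 1.7 L = 32.6882352941… kg/L.
55.570 has 5 significant figures; 1.7 has 2.
Division/multiplication keeps the fewest: 2 significant figures.
Rounded: 33 kg/L.

33 kg/L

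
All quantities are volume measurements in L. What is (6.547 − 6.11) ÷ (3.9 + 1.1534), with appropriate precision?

0.086

6.547 − 6.11 = 0.437, limited to 2 d.p. → 2 s.f.; 3.9 + 1.1534 = 5.0534, limited to 1 d.p. → 2 s.f.
Carrying full precision, 0.437 ÷ 5.0534 = 0.0864764317093…; keep min(2, 2) = 2 s.f.
Rounded to 2 significant figures: 0.086.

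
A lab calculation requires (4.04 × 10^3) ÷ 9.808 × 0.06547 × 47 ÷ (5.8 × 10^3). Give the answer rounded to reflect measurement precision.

(4.04 × 10^3) ÷ 9.808 × 0.06547 × 47 ÷ (5.8 × 10^3) = 0.218531030264…
Multiplication/division keeps the fewest significant figures: 4.04 × 10^3 → 3 s.f., 9.808 → 4 s.f., 0.06547 → 4 s.f., 47 → 2 s.f., 5.8 × 10^3 → 2 s.f.; limit is 2.
Rounded to 2 significant figures: 0.22.

0.22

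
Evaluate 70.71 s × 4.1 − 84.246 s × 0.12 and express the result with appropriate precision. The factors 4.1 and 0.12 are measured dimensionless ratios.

70.71 × 4.1 = 289.911 → 2.9 × 10² s (2 s.f., last digit at the 10^1 place).
84.246 × 0.12 = 10.10952 → 1.0 × 10¹ s (2 s.f., last digit at the 10^0 place).
Difference: 279.80148 s; keep the coarser place, 10^1.
Result: 2.8 × 10² s.

2.8 × 10² s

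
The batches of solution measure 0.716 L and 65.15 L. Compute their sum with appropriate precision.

65.87 L

0.716 L + 65.15 L = 65.866 L.
Addition/subtraction keeps the fewest decimal places: 0.716 → 3 decimal places, 65.15 → 2 decimal places; limit is 2.
Rounded to 2 decimal places: 65.87 L.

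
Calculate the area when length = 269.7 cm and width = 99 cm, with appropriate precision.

2.7 × 10^4 cm²

area = 269.7 cm × 99 cm = 26700.3 cm².
269.7 has 4 significant figures; 99 has 2.
Division/multiplication keeps the fewest: 2 significant figures.
Rounded: 2.7 × 10^4 cm².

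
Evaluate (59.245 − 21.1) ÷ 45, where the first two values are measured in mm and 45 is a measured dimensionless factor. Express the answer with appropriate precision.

0.85 mm

59.245 mm − 21.1 mm = 38.145 mm; the difference is limited to 1 decimal place (3 s.f.).
Carrying full precision, 38.145 ÷ 45 = 0.847666666667… mm; 45 has 2 s.f., so the result keeps min(3, 2) = 2 s.f.
Rounded to 2 significant figures: 0.85 mm.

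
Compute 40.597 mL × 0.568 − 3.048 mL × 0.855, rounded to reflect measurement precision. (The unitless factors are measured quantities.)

40.597 × 0.568 = 23.059096 → 23.1 mL (3 s.f., last digit at the 10^-1 place).
3.048 × 0.855 = 2.60604 → 2.61 mL (3 s.f., last digit at the 10^-2 place).
Difference: 20.453056 mL; keep the coarser place, 10^-1.
Result: 20.5 mL.

20.5 mL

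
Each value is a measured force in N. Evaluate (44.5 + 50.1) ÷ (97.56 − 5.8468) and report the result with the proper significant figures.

44.5 + 50.1 = 94.6, limited to 1 d.p. → 3 s.f.; 97.56 − 5.8468 = 91.7132, limited to 2 d.p. → 4 s.f.
Carrying full precision, 94.6 ÷ 91.7132 = 1.03147638508…; keep min(3, 4) = 3 s.f.
Rounded to 3 significant figures: 1.03.

1.03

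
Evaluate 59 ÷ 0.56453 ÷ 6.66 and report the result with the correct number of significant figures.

16

59 ÷ 0.56453 ÷ 6.66 = 15.6924501069…
Multiplication/division keeps the fewest significant figures: 59 → 2 s.f., 0.56453 → 5 s.f., 6.66 → 3 s.f.; limit is 2.
Rounded to 2 significant figures: 16.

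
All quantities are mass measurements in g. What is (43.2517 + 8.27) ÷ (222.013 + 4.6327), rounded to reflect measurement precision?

43.2517 + 8.27 = 51.5217, limited to 2 d.p. → 4 s.f.; 222.013 + 4.6327 = 226.6457, limited to 3 d.p. → 6 s.f.
Carrying full precision, 51.5217 ÷ 226.6457 = 0.227322644992…; keep min(4, 6) = 4 s.f.
Rounded to 4 significant figures: 0.2273.

0.2273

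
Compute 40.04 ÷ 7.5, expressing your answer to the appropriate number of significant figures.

40.04 ÷ 7.5 = 5.33866666667…
Multiplication/division keeps the fewest significant figures: 40.04 → 4 s.f., 7.5 → 2 s.f.; limit is 2.
Rounded to 2 significant figures: 5.3.

5.3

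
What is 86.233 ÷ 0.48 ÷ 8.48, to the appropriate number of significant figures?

21

86.233 ÷ 0.48 ÷ 8.48 = 21.1853871855…
Multiplication/division keeps the fewest significant figures: 86.233 → 5 s.f., 0.48 → 2 s.f., 8.48 → 3 s.f.; limit is 2.
Rounded to 2 significant figures: 21.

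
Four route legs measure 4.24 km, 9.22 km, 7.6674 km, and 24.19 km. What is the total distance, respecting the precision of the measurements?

4.24 km + 9.22 km + 7.6674 km + 24.19 km = 45.3174 km.
Addition/subtraction keeps the fewest decimal places: 4.24 → 2 decimal places, 9.22 → 2 decimal places, 7.6674 → 4 decimal places, 24.19 → 2 decimal places; limit is 2.
Rounded to 2 decimal places: 45.32 km.

45.32 km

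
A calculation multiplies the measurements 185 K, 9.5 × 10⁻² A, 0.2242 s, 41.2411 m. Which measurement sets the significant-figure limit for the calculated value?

185 K → 3 s.f.; 9.5 × 10⁻² A → 2 s.f.; 0.2242 s → 4 s.f.; 41.2411 m → 6 s.f.
The fewest is 2 significant figures, from 9.5 × 10⁻² A.

9.5 × 10⁻² A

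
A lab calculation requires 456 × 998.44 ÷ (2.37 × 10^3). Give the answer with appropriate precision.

1.92 × 10^2

456 × 998.44 ÷ (2.37 × 10^3) = 192.104911392…
Multiplication/division keeps the fewest significant figures: 456 → 3 s.f., 998.44 → 5 s.f., 2.37 × 10^3 → 3 s.f.; limit is 3.
Rounded to 3 significant figures: 1.92 × 10^2.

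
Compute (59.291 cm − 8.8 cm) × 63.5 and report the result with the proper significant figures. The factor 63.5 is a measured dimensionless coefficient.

3.21 × 10³ cm

59.291 cm − 8.8 cm = 50.491 cm; the difference is limited to 1 decimal place (3 s.f.).
Carrying full precision, 50.491 × 63.5 = 3206.1785 cm; 63.5 has 3 s.f., so the result keeps min(3, 3) = 3 s.f.
Rounded to 3 significant figures: 3.21 × 10³ cm.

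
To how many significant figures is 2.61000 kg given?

2.61000: trailing zeros after a decimal point are significant.

6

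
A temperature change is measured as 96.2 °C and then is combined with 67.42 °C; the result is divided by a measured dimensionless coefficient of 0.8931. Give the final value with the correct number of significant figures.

96.2 °C + 67.42 °C = 163.62 °C; the sum is limited to 1 decimal place (4 s.f.).
Carrying full precision, 163.62 ÷ 0.8931 = 183.204568357… °C; 0.8931 has 4 s.f., so the result keeps min(4, 4) = 4 s.f.
Rounded to 4 significant figures: 183.2 °C.

183.2 °C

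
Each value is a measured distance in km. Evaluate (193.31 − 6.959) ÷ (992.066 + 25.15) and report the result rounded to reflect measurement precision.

193.31 − 6.959 = 186.351, limited to 2 d.p. → 5 s.f.; 992.066 + 25.15 = 1017.216, limited to 2 d.p. → 6 s.f.
Carrying full precision, 186.351 ÷ 1017.216 = 0.183197079086…; keep min(5, 6) = 5 s.f.
Rounded to 5 significant figures: 0.18320.

0.18320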